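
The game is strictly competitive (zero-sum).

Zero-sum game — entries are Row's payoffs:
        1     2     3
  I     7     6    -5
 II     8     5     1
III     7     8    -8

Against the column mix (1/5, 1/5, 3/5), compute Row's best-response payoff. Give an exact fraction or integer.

16/5

I: (7)·(1/5) + (6)·(1/5) + (-5)·(3/5) = -2/5.
II: (8)·(1/5) + (5)·(1/5) + (1)·(3/5) = 16/5.
III: (7)·(1/5) + (8)·(1/5) + (-8)·(3/5) = -9/5.
The best pure response is II with expected payoff 16/5.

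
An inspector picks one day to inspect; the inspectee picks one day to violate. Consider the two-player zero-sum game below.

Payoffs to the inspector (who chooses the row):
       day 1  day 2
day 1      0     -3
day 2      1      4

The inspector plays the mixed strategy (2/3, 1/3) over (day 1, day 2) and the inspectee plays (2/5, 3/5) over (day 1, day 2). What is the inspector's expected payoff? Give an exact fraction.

Against (2/5, 3/5), each row's expected payoff is day 1: -9/5; day 2: 14/5.
Taking the (2/3, 1/3)-weighted average: (2/3)·(-9/5) + (1/3)·(14/5) = -4/15.

-4/15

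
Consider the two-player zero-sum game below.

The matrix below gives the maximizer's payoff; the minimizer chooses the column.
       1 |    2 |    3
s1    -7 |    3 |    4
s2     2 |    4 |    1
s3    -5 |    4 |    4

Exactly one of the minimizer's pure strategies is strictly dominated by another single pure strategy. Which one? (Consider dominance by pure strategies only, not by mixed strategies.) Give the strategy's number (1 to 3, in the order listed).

The minimizer prefers columns that give the maximizer less. Compare 2 with 1: -7 < 3, 2 < 4, -5 < 4.
So 1 strictly dominates 2 for the minimizer; 2 is strictly dominated.

2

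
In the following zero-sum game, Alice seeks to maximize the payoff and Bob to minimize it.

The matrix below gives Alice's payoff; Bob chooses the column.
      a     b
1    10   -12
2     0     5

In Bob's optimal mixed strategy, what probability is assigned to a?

Row minima are -12 and 0, so Alice's maximin is 0; column maxima are 10 and 5, so Bob's minimax is 5. These differ, so the equilibrium is in mixed strategies.
Let Bob play a with probability q. Alice is indifferent when 10q − 12(1−q) = 5(1−q), giving q = 17/27.

17/27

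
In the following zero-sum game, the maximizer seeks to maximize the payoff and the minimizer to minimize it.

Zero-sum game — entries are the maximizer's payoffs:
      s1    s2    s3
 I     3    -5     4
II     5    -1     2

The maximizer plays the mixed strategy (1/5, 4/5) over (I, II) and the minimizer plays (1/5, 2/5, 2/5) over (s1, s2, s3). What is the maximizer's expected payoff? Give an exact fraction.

29/25

Against (1/5, 2/5, 2/5), each row's expected payoff is I: 1/5; II: 7/5.
Taking the (1/5, 4/5)-weighted average: (1/5)·(1/5) + (4/5)·(7/5) = 29/25.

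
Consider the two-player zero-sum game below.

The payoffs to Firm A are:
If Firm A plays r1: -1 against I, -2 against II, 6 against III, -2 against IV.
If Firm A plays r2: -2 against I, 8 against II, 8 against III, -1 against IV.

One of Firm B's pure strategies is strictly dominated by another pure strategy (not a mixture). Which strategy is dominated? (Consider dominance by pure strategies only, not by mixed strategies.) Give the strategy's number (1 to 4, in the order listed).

3

Firm B prefers columns that give Firm A less. Compare III with I: -1 < 6, -2 < 8.
So I strictly dominates III for Firm B; III is strictly dominated.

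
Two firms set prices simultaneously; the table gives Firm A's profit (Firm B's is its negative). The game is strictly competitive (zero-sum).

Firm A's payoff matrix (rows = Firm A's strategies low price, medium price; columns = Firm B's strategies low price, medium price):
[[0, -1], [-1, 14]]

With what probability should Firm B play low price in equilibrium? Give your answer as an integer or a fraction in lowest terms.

Row minima are -1 and -1, so Firm A's maximin is -1; column maxima are 0 and 14, so Firm B's minimax is 0. These differ, so the equilibrium is in mixed strategies.
Let Firm B play low price with probability q. Firm A is indifferent when −(1−q) = −q + 14(1−q), giving q = 15/16.

15/16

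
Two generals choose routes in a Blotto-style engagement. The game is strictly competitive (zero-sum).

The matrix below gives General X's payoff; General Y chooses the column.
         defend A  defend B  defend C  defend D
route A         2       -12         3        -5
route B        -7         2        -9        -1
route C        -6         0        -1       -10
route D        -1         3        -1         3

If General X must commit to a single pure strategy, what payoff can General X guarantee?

-1

The worst-case payoff for each row is route A: -12, route B: -9, route C: -10, route D: -1.
The best of these is -1.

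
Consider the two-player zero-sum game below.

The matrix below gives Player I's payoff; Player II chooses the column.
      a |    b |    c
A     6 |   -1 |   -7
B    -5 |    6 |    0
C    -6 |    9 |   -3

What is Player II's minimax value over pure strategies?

The worst case (largest entry) in each column is a: 6, b: 9, c: 0.
The best (smallest) of these is 0.

0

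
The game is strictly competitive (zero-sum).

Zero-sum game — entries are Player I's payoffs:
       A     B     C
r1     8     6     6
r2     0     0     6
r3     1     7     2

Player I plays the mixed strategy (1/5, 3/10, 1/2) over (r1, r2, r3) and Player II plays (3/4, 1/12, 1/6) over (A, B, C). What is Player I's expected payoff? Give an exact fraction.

Against (3/4, 1/12, 1/6), each row's expected payoff is r1: 15/2; r2: 1; r3: 5/3.
Taking the (1/5, 3/10, 1/2)-weighted average: (1/5)·(15/2) + (3/10)·(1) + (1/2)·(5/3) = 79/30.

79/30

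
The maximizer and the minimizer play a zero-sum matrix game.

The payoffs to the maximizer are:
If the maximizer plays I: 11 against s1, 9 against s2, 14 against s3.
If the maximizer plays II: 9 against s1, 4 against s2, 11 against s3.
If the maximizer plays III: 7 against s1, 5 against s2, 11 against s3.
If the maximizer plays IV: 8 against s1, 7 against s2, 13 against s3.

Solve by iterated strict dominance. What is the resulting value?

Row II is strictly dominated by row I (11>9, 9>4, 14>11); eliminate II.
Column s3 is strictly dominated by s1 for the minimizer (11<14, 7<11, 8<13); eliminate s3.
Row IV is strictly dominated by row I (11>8, 9>7); eliminate IV.
Row III is strictly dominated by row I (11>7, 9>5); eliminate III.
Column s1 is strictly dominated by s2 for the minimizer (9<11); eliminate s1.
Only (I, s2) remains, with payoff 9.

9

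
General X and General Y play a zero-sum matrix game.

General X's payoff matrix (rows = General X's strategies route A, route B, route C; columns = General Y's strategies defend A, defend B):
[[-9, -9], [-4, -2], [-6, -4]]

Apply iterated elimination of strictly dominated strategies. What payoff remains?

-4

Row route C is strictly dominated by row route B (-4>-6, -2>-4); eliminate route C.
Row route A is strictly dominated by row route B (-4>-9, -2>-9); eliminate route A.
Column defend B is strictly dominated by defend A for General Y (-4<-2); eliminate defend B.
Only (route B, defend A) remains, with payoff -4.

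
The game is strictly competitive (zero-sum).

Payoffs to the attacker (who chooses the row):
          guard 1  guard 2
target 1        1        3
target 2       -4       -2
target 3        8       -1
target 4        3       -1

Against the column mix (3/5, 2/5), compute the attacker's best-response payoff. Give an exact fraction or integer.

22/5

target 1: (1)·(3/5) + (3)·(2/5) = 9/5.
target 2: (-4)·(3/5) + (-2)·(2/5) = -16/5.
target 3: (8)·(3/5) + (-1)·(2/5) = 22/5.
target 4: (3)·(3/5) + (-1)·(2/5) = 7/5.
The best pure response is target 3 with expected payoff 22/5.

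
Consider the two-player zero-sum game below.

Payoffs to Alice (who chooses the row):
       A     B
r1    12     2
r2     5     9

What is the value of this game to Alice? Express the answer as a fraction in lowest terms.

7

Row minima are 2 and 5, so Alice's maximin is 5; column maxima are 12 and 9, so Bob's minimax is 9. These differ, so the equilibrium is in mixed strategies.
Let Alice play r1 with probability p. Bob is indifferent when 12p + 5(1−p) = 2p + 9(1−p), giving p = 2/7.
Let Bob play A with probability q. Alice is indifferent when 12q + 2(1−q) = 5q + 9(1−q), giving q = 1/2.
The value is 12·(1/2) + (2)·(1/2) = 7.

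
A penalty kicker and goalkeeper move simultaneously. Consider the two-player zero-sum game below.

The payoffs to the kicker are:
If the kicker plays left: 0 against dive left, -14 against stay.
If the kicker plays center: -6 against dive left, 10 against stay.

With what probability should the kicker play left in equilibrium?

8/15

Row minima are -14 and -6, so the kicker's maximin is -6; column maxima are 0 and 10, so the goalkeeper's minimax is 0. These differ, so the equilibrium is in mixed strategies.
Let the kicker play left with probability p. The goalkeeper is indifferent when −6(1−p) = −14p + 10(1−p), giving p = 8/15.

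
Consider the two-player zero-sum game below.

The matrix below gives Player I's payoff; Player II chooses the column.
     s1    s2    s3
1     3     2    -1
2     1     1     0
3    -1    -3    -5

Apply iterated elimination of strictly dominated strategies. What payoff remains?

0

Row 3 is strictly dominated by row 1 (3>-1, 2>-3, -1>-5); eliminate 3.
Column s1 is strictly dominated by s3 for Player II (-1<3, 0<1); eliminate s1.
Column s2 is strictly dominated by s3 for Player II (-1<2, 0<1); eliminate s2.
Row 1 is strictly dominated by row 2 (0>-1); eliminate 1.
Only (2, s3) remains, with payoff 0.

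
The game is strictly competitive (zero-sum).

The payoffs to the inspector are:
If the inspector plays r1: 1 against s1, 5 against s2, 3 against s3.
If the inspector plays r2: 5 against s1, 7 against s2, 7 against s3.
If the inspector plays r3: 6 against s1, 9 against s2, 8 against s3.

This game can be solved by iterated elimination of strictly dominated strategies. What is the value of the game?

Column s2 is strictly dominated by s1 for the inspectee (1<5, 5<7, 6<9); eliminate s2.
Column s3 is strictly dominated by s1 for the inspectee (1<3, 5<7, 6<8); eliminate s3.
Row r2 is strictly dominated by row r3 (6>5); eliminate r2.
Row r1 is strictly dominated by row r3 (6>1); eliminate r1.
Only (r3, s1) remains, with payoff 6.

6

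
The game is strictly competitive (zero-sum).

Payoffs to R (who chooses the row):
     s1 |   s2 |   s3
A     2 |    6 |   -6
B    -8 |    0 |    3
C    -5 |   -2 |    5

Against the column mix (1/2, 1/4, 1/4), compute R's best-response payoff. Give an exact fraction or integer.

A: (2)·(1/2) + (6)·(1/4) + (-6)·(1/4) = 1.
B: (-8)·(1/2) + (0)·(1/4) + (3)·(1/4) = -13/4.
C: (-5)·(1/2) + (-2)·(1/4) + (5)·(1/4) = -7/4.
The best pure response is A with expected payoff 1.

1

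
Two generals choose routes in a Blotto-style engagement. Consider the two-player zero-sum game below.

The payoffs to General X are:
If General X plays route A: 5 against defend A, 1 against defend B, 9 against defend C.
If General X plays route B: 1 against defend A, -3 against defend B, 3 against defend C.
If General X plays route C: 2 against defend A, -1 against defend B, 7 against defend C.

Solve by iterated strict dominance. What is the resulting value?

Row route B is strictly dominated by row route A (5>1, 1>-3, 9>3); eliminate route B.
Column defend A is strictly dominated by defend B for General Y (1<5, -1<2); eliminate defend A.
Column defend C is strictly dominated by defend B for General Y (1<9, -1<7); eliminate defend C.
Row route C is strictly dominated by row route A (1>-1); eliminate route C.
Only (route A, defend B) remains, with payoff 1.

1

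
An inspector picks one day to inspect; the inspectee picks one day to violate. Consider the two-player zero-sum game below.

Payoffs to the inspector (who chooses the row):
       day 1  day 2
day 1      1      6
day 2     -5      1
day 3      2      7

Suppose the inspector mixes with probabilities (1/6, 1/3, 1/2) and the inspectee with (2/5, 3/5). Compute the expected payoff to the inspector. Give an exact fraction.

Against (2/5, 3/5), each row's expected payoff is day 1: 4; day 2: -7/5; day 3: 5.
Taking the (1/6, 1/3, 1/2)-weighted average: (1/6)·(4) + (1/3)·(-7/5) + (1/2)·(5) = 27/10.

27/10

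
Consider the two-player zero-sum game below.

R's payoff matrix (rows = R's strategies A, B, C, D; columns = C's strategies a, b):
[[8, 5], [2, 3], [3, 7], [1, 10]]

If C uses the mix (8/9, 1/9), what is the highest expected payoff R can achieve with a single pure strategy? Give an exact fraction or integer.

23/3

A: (8)·(8/9) + (5)·(1/9) = 23/3.
B: (2)·(8/9) + (3)·(1/9) = 19/9.
C: (3)·(8/9) + (7)·(1/9) = 31/9.
D: (1)·(8/9) + (10)·(1/9) = 2.
The best pure response is A with expected payoff 23/3.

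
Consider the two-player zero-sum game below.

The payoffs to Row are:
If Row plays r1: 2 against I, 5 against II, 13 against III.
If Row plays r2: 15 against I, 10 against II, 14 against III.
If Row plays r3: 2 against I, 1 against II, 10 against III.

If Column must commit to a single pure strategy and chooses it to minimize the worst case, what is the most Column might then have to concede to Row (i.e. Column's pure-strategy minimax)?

10

The worst case (largest entry) in each column is I: 15, II: 10, III: 14.
The best (smallest) of these is 10.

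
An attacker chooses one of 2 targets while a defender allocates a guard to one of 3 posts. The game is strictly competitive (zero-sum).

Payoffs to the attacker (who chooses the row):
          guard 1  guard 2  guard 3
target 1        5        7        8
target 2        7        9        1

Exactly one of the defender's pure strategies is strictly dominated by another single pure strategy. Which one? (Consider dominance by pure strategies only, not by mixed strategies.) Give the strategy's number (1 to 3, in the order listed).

2

The defender prefers columns that give the attacker less. Compare guard 2 with guard 1: 5 < 7, 7 < 9.
So guard 1 strictly dominates guard 2 for the defender; guard 2 is strictly dominated.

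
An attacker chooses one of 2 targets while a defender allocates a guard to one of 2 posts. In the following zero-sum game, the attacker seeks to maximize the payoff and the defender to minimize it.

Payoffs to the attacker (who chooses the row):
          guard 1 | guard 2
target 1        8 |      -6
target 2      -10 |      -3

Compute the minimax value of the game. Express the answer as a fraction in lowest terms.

-4

Row minima are -6 and -10, so the attacker's maximin is -6; column maxima are 8 and -3, so the defender's minimax is -3. These differ, so the equilibrium is in mixed strategies.
Let the attacker play target 1 with probability p. The defender is indifferent when 8p − 10(1−p) = −6p − 3(1−p), giving p = 1/3.
Let the defender play guard 1 with probability q. The attacker is indifferent when 8q − 6(1−q) = −10q − 3(1−q), giving q = 1/7.
The value is 8·(1/7) + (-6)·(6/7) = -4.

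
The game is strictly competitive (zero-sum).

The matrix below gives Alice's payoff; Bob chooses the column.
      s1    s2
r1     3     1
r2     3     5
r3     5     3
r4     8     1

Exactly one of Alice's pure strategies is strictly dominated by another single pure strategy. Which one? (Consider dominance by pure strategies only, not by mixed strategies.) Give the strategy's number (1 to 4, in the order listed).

Compare r1 with r3: 5 > 3, 3 > 1.
So r3 strictly dominates r1 for Alice; r1 is strictly dominated.

1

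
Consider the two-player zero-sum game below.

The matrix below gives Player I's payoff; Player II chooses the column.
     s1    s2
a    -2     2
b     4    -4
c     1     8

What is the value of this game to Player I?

Row a is strictly dominated by row c, so Player I never plays it.
The remaining 2×2 game on (b, c) × (s1, s2) has no saddle point. Let Player I play b with probability p; indifference gives 4p + (1−p) = −4p + 8(1−p), so p = 7/15.
Similarly Player II's optimal q on s1 is 4/5, and the value is 4·(4/5) + (-4)·(1/5) = 12/5.

12/5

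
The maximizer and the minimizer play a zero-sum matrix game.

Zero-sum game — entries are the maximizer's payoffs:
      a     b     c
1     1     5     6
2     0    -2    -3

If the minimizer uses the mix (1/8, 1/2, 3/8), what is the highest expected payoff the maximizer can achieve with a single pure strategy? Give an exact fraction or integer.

39/8

1: (1)·(1/8) + (5)·(1/2) + (6)·(3/8) = 39/8.
2: (0)·(1/8) + (-2)·(1/2) + (-3)·(3/8) = -17/8.
The best pure response is 1 with expected payoff 39/8.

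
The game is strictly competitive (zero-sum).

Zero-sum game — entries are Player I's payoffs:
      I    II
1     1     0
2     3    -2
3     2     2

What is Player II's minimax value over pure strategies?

The worst case (largest entry) in each column is I: 3, II: 2.
The best (smallest) of these is 2.

2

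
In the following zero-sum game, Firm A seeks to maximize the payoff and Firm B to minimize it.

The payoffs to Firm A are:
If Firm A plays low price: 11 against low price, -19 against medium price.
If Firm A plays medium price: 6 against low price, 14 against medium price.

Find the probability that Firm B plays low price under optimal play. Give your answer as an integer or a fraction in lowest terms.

33/38

Row minima are -19 and 6, so Firm A's maximin is 6; column maxima are 11 and 14, so Firm B's minimax is 11. These differ, so the equilibrium is in mixed strategies.
Let Firm B play low price with probability q. Firm A is indifferent when 11q − 19(1−q) = 6q + 14(1−q), giving q = 33/38.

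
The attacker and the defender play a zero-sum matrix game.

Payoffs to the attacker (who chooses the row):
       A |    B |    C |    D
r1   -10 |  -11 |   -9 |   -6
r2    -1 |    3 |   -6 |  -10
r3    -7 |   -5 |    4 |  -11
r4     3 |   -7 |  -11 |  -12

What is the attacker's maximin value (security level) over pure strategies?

-10

The worst-case payoff for each row is r1: -11, r2: -10, r3: -11, r4: -12.
The best of these is -10.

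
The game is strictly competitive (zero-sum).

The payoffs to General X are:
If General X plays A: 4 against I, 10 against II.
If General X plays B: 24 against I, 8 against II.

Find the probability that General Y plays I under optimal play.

1/11

Row minima are 4 and 8, so General X's maximin is 8; column maxima are 24 and 10, so General Y's minimax is 10. These differ, so the equilibrium is in mixed strategies.
Let General Y play I with probability q. General X is indifferent when 4q + 10(1−q) = 24q + 8(1−q), giving q = 1/11.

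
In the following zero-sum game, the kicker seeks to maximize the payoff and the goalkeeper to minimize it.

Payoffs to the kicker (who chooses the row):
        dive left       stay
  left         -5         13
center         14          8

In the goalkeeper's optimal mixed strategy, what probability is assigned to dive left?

5/24

Row minima are -5 and 8, so the kicker's maximin is 8; column maxima are 14 and 13, so the goalkeeper's minimax is 13. These differ, so the equilibrium is in mixed strategies.
Let the goalkeeper play dive left with probability q. The kicker is indifferent when −5q + 13(1−q) = 14q + 8(1−q), giving q = 5/24.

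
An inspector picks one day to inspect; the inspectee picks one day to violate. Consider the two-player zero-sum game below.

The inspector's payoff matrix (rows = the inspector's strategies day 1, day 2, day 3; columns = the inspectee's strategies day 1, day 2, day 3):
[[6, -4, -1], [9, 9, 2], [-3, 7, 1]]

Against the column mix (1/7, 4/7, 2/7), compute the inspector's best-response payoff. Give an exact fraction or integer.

7

day 1: (6)·(1/7) + (-4)·(4/7) + (-1)·(2/7) = -12/7.
day 2: (9)·(1/7) + (9)·(4/7) + (2)·(2/7) = 7.
day 3: (-3)·(1/7) + (7)·(4/7) + (1)·(2/7) = 27/7.
The best pure response is day 2 with expected payoff 7.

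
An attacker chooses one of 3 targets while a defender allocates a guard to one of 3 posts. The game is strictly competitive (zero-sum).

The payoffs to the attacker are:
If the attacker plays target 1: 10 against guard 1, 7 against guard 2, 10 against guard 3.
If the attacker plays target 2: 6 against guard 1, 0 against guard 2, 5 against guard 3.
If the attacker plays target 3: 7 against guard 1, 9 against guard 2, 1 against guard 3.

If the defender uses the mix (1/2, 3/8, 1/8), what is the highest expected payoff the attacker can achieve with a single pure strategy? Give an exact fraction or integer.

target 1: (10)·(1/2) + (7)·(3/8) + (10)·(1/8) = 71/8.
target 2: (6)·(1/2) + (0)·(3/8) + (5)·(1/8) = 29/8.
target 3: (7)·(1/2) + (9)·(3/8) + (1)·(1/8) = 7.
The best pure response is target 1 with expected payoff 71/8.

71/8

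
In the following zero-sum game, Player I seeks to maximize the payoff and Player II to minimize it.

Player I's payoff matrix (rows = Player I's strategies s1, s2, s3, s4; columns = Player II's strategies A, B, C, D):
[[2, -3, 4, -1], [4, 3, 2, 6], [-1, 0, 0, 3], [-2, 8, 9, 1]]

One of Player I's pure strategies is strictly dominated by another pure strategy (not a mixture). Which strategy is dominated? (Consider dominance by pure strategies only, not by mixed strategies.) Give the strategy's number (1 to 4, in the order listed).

3

Compare s3 with s2: 4 > -1, 3 > 0, 2 > 0, 6 > 3.
So s2 strictly dominates s3 for Player I; s3 is strictly dominated.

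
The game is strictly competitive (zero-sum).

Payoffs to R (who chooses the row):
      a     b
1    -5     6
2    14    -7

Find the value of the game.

49/32

Row minima are -5 and -7, so R's maximin is -5; column maxima are 14 and 6, so C's minimax is 6. These differ, so the equilibrium is in mixed strategies.
Let R play 1 with probability p. C is indifferent when −5p + 14(1−p) = 6p − 7(1−p), giving p = 21/32.
Let C play a with probability q. R is indifferent when −5q + 6(1−q) = 14q − 7(1−q), giving q = 13/32.
The value is -5·(13/32) + (6)·(19/32) = 49/32.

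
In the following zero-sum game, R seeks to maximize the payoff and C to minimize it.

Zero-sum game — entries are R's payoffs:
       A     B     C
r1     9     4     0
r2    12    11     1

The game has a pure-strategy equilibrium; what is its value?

Row minima: 0, 1 → R's maximin is 1.
Column maxima: 12, 11, 1 → C's minimax is 1.
They coincide at (r2, C), so the value is 1.

1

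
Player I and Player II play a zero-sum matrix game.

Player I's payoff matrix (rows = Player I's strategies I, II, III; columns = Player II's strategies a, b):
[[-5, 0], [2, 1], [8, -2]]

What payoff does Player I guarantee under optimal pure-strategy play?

1

Row minima: -5, 1, -2 → Player I's maximin is 1.
Column maxima: 8, 1 → Player II's minimax is 1.
They coincide at (II, b), so the value is 1.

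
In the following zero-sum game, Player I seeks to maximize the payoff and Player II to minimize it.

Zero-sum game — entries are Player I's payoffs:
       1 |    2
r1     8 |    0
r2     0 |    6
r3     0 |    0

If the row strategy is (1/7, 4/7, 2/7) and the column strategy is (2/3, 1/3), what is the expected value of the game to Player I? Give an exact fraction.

Against (2/3, 1/3), each row's expected payoff is r1: 16/3; r2: 2; r3: 0.
Taking the (1/7, 4/7, 2/7)-weighted average: (1/7)·(16/3) + (4/7)·(2) + (2/7)·(0) = 40/21.

40/21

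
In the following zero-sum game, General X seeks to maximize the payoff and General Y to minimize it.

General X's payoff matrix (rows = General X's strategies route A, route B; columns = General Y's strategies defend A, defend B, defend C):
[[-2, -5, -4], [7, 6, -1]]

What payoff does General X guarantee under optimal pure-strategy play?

Row minima: -5, -1 → General X's maximin is -1.
Column maxima: 7, 6, -1 → General Y's minimax is -1.
They coincide at (route B, defend C), so the value is -1.

-1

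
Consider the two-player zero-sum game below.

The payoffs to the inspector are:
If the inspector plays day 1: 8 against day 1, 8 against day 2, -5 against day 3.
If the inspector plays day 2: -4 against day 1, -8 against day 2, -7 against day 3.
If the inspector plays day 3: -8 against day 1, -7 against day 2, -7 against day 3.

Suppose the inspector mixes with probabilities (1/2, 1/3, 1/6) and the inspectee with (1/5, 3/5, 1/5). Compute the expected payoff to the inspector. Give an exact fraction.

Against (1/5, 3/5, 1/5), each row's expected payoff is day 1: 27/5; day 2: -7; day 3: -36/5.
Taking the (1/2, 1/3, 1/6)-weighted average: (1/2)·(27/5) + (1/3)·(-7) + (1/6)·(-36/5) = -5/6.

-5/6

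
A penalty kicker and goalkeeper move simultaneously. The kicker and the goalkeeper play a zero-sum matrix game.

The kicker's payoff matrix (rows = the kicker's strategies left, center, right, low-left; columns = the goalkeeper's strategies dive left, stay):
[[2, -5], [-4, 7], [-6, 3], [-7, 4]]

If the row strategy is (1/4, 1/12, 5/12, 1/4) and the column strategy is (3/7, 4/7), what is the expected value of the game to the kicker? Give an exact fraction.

Against (3/7, 4/7), each row's expected payoff is left: -2; center: 16/7; right: -6/7; low-left: -5/7.
Taking the (1/4, 1/12, 5/12, 1/4)-weighted average: (1/4)·(-2) + (1/12)·(16/7) + (5/12)·(-6/7) + (1/4)·(-5/7) = -71/84.

-71/84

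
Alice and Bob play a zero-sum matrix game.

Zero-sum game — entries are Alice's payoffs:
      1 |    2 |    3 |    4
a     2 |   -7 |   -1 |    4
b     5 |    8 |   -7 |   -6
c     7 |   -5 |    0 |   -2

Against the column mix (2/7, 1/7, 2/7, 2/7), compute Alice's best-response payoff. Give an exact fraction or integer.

5/7

a: (2)·(2/7) + (-7)·(1/7) + (-1)·(2/7) + (4)·(2/7) = 3/7.
b: (5)·(2/7) + (8)·(1/7) + (-7)·(2/7) + (-6)·(2/7) = -8/7.
c: (7)·(2/7) + (-5)·(1/7) + (0)·(2/7) + (-2)·(2/7) = 5/7.
The best pure response is c with expected payoff 5/7.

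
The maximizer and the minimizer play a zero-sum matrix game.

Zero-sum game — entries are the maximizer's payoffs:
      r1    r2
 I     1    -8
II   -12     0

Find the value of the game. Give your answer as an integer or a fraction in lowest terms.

-32/7

Row minima are -8 and -12, so the maximizer's maximin is -8; column maxima are 1 and 0, so the minimizer's minimax is 0. These differ, so the equilibrium is in mixed strategies.
Let the maximizer play I with probability p. The minimizer is indifferent when p − 12(1−p) = −8p, giving p = 4/7.
Let the minimizer play r1 with probability q. The maximizer is indifferent when q − 8(1−q) = −12q, giving q = 8/21.
The value is 1·(8/21) + (-8)·(13/21) = -32/7.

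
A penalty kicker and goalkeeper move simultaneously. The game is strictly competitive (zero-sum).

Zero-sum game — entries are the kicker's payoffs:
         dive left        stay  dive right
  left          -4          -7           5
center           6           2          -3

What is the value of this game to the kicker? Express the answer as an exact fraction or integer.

Column dive left is strictly dominated by stay for the goalkeeper (it gives the kicker more in every row).
The remaining 2×2 game on (left, center) × (stay, dive right) has no saddle point. Let the kicker play left with probability p; indifference gives −7p + 2(1−p) = 5p − 3(1−p), so p = 5/17.
Similarly the goalkeeper's optimal q on stay is 8/17, and the value is -7·(8/17) + (5)·(9/17) = -11/17.

-11/17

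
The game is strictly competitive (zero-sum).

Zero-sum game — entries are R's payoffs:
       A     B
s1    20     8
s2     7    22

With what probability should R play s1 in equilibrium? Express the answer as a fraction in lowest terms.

Row minima are 8 and 7, so R's maximin is 8; column maxima are 20 and 22, so C's minimax is 20. These differ, so the equilibrium is in mixed strategies.
Let R play s1 with probability p. C is indifferent when 20p + 7(1−p) = 8p + 22(1−p), giving p = 5/9.

5/9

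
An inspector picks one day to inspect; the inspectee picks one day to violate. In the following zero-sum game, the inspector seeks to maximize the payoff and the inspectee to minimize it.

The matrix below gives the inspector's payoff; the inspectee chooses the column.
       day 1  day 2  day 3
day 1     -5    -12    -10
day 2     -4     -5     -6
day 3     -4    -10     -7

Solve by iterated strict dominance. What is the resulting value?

Row day 1 is strictly dominated by row day 2 (-4>-5, -5>-12, -6>-10); eliminate day 1.
Column day 1 is strictly dominated by day 2 for the inspectee (-5<-4, -10<-4); eliminate day 1.
Row day 3 is strictly dominated by row day 2 (-5>-10, -6>-7); eliminate day 3.
Column day 2 is strictly dominated by day 3 for the inspectee (-6<-5); eliminate day 2.
Only (day 2, day 3) remains, with payoff -6.

-6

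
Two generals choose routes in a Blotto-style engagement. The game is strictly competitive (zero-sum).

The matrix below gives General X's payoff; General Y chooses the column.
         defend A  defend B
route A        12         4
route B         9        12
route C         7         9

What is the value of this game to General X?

108/11

Row route C is strictly dominated by row route B, so General X never plays it.
The remaining 2×2 game on (route A, route B) × (defend A, defend B) has no saddle point. Let General X play route A with probability p; indifference gives 12p + 9(1−p) = 4p + 12(1−p), so p = 3/11.
Similarly General Y's optimal q on defend A is 8/11, and the value is 12·(8/11) + (4)·(3/11) = 108/11.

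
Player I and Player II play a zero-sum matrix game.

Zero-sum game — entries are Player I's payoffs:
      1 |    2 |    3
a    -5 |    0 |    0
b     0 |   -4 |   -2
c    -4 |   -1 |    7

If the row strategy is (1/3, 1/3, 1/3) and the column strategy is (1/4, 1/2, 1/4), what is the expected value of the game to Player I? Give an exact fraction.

Against (1/4, 1/2, 1/4), each row's expected payoff is a: -5/4; b: -5/2; c: 1/4.
Taking the (1/3, 1/3, 1/3)-weighted average: (1/3)·(-5/4) + (1/3)·(-5/2) + (1/3)·(1/4) = -7/6.

-7/6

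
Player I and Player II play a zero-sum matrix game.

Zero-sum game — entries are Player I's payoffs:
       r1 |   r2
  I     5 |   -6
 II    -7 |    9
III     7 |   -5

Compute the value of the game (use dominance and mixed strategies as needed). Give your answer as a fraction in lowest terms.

1

Row I is strictly dominated by row III, so Player I never plays it.
The remaining 2×2 game on (II, III) × (r1, r2) has no saddle point. Let Player I play II with probability p; indifference gives −7p + 7(1−p) = 9p − 5(1−p), so p = 3/7.
Similarly Player II's optimal q on r1 is 1/2, and the value is -7·(1/2) + (9)·(1/2) = 1.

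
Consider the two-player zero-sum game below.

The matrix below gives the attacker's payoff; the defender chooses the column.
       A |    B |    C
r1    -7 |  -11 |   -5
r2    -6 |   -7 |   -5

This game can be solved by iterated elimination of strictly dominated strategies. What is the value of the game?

-7

Column C is strictly dominated by A for the defender (-7<-5, -6<-5); eliminate C.
Row r1 is strictly dominated by row r2 (-6>-7, -7>-11); eliminate r1.
Column A is strictly dominated by B for the defender (-7<-6); eliminate A.
Only (r2, B) remains, with payoff -7.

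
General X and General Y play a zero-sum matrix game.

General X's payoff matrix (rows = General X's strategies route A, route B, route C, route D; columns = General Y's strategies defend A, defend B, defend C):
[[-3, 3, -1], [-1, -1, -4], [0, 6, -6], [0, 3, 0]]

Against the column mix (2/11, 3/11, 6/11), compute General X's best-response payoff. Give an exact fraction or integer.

9/11

route A: (-3)·(2/11) + (3)·(3/11) + (-1)·(6/11) = -3/11.
route B: (-1)·(2/11) + (-1)·(3/11) + (-4)·(6/11) = -29/11.
route C: (0)·(2/11) + (6)·(3/11) + (-6)·(6/11) = -18/11.
route D: (0)·(2/11) + (3)·(3/11) + (0)·(6/11) = 9/11.
The best pure response is route D with expected payoff 9/11.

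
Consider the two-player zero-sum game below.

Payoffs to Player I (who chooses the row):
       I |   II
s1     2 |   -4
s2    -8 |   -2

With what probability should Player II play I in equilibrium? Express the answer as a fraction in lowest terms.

Row minima are -4 and -8, so Player I's maximin is -4; column maxima are 2 and -2, so Player II's minimax is -2. These differ, so the equilibrium is in mixed strategies.
Let Player II play I with probability q. Player I is indifferent when 2q − 4(1−q) = −8q − 2(1−q), giving q = 1/6.

1/6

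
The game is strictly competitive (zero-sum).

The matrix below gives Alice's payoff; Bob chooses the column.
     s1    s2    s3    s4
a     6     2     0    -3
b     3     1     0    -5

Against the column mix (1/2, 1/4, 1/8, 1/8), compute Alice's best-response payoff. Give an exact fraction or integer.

a: (6)·(1/2) + (2)·(1/4) + (0)·(1/8) + (-3)·(1/8) = 25/8.
b: (3)·(1/2) + (1)·(1/4) + (0)·(1/8) + (-5)·(1/8) = 9/8.
The best pure response is a with expected payoff 25/8.

25/8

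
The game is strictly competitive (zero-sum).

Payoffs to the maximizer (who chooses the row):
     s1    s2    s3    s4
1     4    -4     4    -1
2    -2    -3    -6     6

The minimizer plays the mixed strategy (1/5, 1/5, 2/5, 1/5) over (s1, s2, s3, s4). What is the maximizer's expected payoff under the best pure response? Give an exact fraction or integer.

1: (4)·(1/5) + (-4)·(1/5) + (4)·(2/5) + (-1)·(1/5) = 7/5.
2: (-2)·(1/5) + (-3)·(1/5) + (-6)·(2/5) + (6)·(1/5) = -11/5.
The best pure response is 1 with expected payoff 7/5.

7/5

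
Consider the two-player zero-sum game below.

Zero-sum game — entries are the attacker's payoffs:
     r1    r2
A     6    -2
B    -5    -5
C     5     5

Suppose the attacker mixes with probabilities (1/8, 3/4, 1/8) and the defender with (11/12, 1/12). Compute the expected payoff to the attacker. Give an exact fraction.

-59/24

Against (11/12, 1/12), each row's expected payoff is A: 16/3; B: -5; C: 5.
Taking the (1/8, 3/4, 1/8)-weighted average: (1/8)·(16/3) + (3/4)·(-5) + (1/8)·(5) = -59/24.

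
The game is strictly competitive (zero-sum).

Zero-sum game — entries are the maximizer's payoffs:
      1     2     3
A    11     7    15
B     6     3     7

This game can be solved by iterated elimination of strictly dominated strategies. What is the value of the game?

Row B is strictly dominated by row A (11>6, 7>3, 15>7); eliminate B.
Column 3 is strictly dominated by 1 for the minimizer (11<15); eliminate 3.
Column 1 is strictly dominated by 2 for the minimizer (7<11); eliminate 1.
Only (A, 2) remains, with payoff 7.

7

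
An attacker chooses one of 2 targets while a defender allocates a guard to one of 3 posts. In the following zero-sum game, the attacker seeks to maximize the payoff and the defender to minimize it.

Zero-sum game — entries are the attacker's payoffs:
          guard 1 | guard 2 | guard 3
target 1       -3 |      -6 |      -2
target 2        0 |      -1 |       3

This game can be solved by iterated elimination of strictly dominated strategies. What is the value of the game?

-1

Column guard 1 is strictly dominated by guard 2 for the defender (-6<-3, -1<0); eliminate guard 1.
Column guard 3 is strictly dominated by guard 2 for the defender (-6<-2, -1<3); eliminate guard 3.
Row target 1 is strictly dominated by row target 2 (-1>-6); eliminate target 1.
Only (target 2, guard 2) remains, with payoff -1.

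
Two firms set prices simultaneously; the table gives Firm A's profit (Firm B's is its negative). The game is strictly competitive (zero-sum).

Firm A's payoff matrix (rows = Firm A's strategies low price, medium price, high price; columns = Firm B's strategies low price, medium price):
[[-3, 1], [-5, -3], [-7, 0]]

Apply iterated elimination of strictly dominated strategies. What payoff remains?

-3

Row high price is strictly dominated by row low price (-3>-7, 1>0); eliminate high price.
Row medium price is strictly dominated by row low price (-3>-5, 1>-3); eliminate medium price.
Column medium price is strictly dominated by low price for Firm B (-3<1); eliminate medium price.
Only (low price, low price) remains, with payoff -3.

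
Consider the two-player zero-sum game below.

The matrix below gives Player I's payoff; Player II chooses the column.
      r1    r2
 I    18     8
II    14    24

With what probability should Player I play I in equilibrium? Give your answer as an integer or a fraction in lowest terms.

Row minima are 8 and 14, so Player I's maximin is 14; column maxima are 18 and 24, so Player II's minimax is 18. These differ, so the equilibrium is in mixed strategies.
Let Player I play I with probability p. Player II is indifferent when 18p + 14(1−p) = 8p + 24(1−p), giving p = 1/2.

1/2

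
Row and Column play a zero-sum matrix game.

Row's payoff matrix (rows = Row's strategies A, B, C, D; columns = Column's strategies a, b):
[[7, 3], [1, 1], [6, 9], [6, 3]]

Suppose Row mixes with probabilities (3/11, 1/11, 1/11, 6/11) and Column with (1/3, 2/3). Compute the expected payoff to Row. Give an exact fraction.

46/11

Against (1/3, 2/3), each row's expected payoff is A: 13/3; B: 1; C: 8; D: 4.
Taking the (3/11, 1/11, 1/11, 6/11)-weighted average: (3/11)·(13/3) + (1/11)·(1) + (1/11)·(8) + (6/11)·(4) = 46/11.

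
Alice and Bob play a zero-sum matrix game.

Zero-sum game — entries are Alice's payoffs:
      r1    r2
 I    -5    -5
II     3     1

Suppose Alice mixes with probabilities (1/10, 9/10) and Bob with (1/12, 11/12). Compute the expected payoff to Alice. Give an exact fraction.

11/20

Against (1/12, 11/12), each row's expected payoff is I: -5; II: 7/6.
Taking the (1/10, 9/10)-weighted average: (1/10)·(-5) + (9/10)·(7/6) = 11/20.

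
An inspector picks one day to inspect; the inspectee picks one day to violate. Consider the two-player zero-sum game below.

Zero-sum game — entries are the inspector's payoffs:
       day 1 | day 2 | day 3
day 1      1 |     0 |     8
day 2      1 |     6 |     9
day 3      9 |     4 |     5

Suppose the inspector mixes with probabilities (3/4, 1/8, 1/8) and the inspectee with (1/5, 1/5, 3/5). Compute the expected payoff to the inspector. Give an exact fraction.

Against (1/5, 1/5, 3/5), each row's expected payoff is day 1: 5; day 2: 34/5; day 3: 28/5.
Taking the (3/4, 1/8, 1/8)-weighted average: (3/4)·(5) + (1/8)·(34/5) + (1/8)·(28/5) = 53/10.

53/10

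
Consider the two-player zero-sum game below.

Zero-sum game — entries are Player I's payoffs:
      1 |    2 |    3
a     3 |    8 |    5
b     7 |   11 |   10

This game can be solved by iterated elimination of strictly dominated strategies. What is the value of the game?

Column 2 is strictly dominated by 1 for Player II (3<8, 7<11); eliminate 2.
Column 3 is strictly dominated by 1 for Player II (3<5, 7<10); eliminate 3.
Row a is strictly dominated by row b (7>3); eliminate a.
Only (b, 1) remains, with payoff 7.

7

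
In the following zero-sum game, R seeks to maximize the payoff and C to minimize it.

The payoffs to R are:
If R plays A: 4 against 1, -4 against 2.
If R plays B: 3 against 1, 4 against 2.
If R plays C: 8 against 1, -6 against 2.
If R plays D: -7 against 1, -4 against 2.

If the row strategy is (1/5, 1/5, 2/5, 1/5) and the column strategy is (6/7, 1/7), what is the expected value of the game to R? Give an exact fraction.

16/7

Against (6/7, 1/7), each row's expected payoff is A: 20/7; B: 22/7; C: 6; D: -46/7.
Taking the (1/5, 1/5, 2/5, 1/5)-weighted average: (1/5)·(20/7) + (1/5)·(22/7) + (2/5)·(6) + (1/5)·(-46/7) = 16/7.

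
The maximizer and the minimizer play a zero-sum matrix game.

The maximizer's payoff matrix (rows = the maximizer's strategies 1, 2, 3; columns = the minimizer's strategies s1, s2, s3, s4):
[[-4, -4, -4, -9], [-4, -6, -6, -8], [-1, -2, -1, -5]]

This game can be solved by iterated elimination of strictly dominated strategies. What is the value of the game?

-5

Column s1 is strictly dominated by s4 for the minimizer (-9<-4, -8<-4, -5<-1); eliminate s1.
Column s2 is strictly dominated by s4 for the minimizer (-9<-4, -8<-6, -5<-2); eliminate s2.
Row 2 is strictly dominated by row 3 (-1>-6, -5>-8); eliminate 2.
Row 1 is strictly dominated by row 3 (-1>-4, -5>-9); eliminate 1.
Column s3 is strictly dominated by s4 for the minimizer (-5<-1); eliminate s3.
Only (3, s4) remains, with payoff -5.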